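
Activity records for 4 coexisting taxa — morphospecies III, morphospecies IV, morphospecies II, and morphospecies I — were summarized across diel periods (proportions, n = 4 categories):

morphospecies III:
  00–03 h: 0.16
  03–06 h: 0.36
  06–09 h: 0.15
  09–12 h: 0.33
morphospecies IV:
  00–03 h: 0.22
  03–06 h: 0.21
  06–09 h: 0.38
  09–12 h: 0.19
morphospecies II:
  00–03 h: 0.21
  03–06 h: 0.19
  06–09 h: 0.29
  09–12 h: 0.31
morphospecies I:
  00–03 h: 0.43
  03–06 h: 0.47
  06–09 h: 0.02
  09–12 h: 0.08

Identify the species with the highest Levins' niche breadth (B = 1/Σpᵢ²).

morphospecies II

Σp_IIIᵢ² = 0.16² + 0.36² + 0.15² + 0.33² = 0.0256 + 0.1296 + 0.0225 + 0.1089 = 0.2866
B_III = 1 / 0.2866 = 3.4892
Σp_IVᵢ² = 0.22² + 0.21² + 0.38² + 0.19² = 0.0484 + 0.0441 + 0.1444 + 0.0361 = 0.2730
B_IV = 1 / 0.2730 = 3.6630
Σp_IIᵢ² = 0.21² + 0.19² + 0.29² + 0.31² = 0.0441 + 0.0361 + 0.0841 + 0.0961 = 0.2604
B_II = 1 / 0.2604 = 3.8402
Σp_Iᵢ² = 0.43² + 0.47² + 0.02² + 0.08² = 0.1849 + 0.2209 + 0.0004 + 0.0064 = 0.4126
B_I = 1 / 0.4126 = 2.4237
Highest B → broadest niche (most generalist): morphospecies II (B = 3.84).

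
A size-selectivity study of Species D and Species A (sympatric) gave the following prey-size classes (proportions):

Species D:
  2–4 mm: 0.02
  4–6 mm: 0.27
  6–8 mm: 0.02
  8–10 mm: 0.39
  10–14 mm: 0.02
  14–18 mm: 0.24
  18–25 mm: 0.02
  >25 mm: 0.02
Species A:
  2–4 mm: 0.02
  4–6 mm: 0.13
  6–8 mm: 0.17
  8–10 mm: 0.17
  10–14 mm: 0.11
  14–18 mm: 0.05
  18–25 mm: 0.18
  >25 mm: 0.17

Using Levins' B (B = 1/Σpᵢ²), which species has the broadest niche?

Species A

Σp_Dᵢ² = 0.02² + 0.27² + 0.02² + 0.39² + 0.02² + 0.24² + 0.02² + 0.02² = 0.0004 + 0.0729 + 0.0004 + 0.1521 + 0.0004 + 0.0576 + 0.0004 + 0.0004 = 0.2846
B_D = 1 / 0.2846 = 3.5137
Σp_Aᵢ² = 0.02² + 0.13² + 0.17² + 0.17² + 0.11² + 0.05² + 0.18² + 0.17² = 0.0004 + 0.0169 + 0.0289 + 0.0289 + 0.0121 + 0.0025 + 0.0324 + 0.0289 = 0.1510
B_A = 1 / 0.1510 = 6.6225
Highest B → broadest niche (most generalist): Species A (B = 6.62).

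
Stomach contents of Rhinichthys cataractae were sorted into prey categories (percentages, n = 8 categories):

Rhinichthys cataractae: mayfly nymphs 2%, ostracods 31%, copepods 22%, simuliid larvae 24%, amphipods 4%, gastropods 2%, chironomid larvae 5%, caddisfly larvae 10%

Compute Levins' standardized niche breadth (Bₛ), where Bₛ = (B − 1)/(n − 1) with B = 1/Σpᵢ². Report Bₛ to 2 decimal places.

0.52

Convert percentages to proportions (divide by 100).
Σpᵢ² = 0.02² + 0.31² + 0.22² + 0.24² + 0.04² + 0.02² + 0.05² + 0.10² = 0.0004 + 0.0961 + 0.0484 + 0.0576 + 0.0016 + 0.0004 + 0.0025 + 0.0100 = 0.2170
B = 1 / 0.2170 = 4.6083
Bₛ = (B − 1)/(n − 1) = (4.6083 − 1)/(8 − 1) = 3.6083/7 = 0.5155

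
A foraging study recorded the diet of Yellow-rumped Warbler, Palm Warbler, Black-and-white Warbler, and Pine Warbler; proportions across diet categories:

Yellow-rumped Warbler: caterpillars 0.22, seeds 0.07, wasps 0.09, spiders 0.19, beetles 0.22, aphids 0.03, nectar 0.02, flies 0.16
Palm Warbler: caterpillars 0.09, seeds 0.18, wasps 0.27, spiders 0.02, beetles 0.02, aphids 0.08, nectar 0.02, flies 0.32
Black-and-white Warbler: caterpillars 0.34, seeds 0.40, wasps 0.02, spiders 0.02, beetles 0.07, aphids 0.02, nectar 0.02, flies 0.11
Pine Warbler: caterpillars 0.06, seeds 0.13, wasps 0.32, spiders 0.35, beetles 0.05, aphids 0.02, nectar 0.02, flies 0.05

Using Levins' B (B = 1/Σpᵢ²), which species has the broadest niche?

Yellow-rumped Warbler

Σp_Yellᵢ² = 0.22² + 0.07² + 0.09² + 0.19² + 0.22² + 0.03² + 0.02² + 0.16² = 0.0484 + 0.0049 + 0.0081 + 0.0361 + 0.0484 + 0.0009 + 0.0004 + 0.0256 = 0.1728
B_Yell = 1 / 0.1728 = 5.7870
Σp_Palmᵢ² = 0.09² + 0.18² + 0.27² + 0.02² + 0.02² + 0.08² + 0.02² + 0.32² = 0.0081 + 0.0324 + 0.0729 + 0.0004 + 0.0004 + 0.0064 + 0.0004 + 0.1024 = 0.2234
B_Palm = 1 / 0.2234 = 4.4763
Σp_Blacᵢ² = 0.34² + 0.40² + 0.02² + 0.02² + 0.07² + 0.02² + 0.02² + 0.11² = 0.1156 + 0.1600 + 0.0004 + 0.0004 + 0.0049 + 0.0004 + 0.0004 + 0.0121 = 0.2942
B_Blac = 1 / 0.2942 = 3.3990
Σp_Pineᵢ² = 0.06² + 0.13² + 0.32² + 0.35² + 0.05² + 0.02² + 0.02² + 0.05² = 0.0036 + 0.0169 + 0.1024 + 0.1225 + 0.0025 + 0.0004 + 0.0004 + 0.0025 = 0.2512
B_Pine = 1 / 0.2512 = 3.9809
Highest B → broadest niche (most generalist): Yellow-rumped Warbler (B = 5.79).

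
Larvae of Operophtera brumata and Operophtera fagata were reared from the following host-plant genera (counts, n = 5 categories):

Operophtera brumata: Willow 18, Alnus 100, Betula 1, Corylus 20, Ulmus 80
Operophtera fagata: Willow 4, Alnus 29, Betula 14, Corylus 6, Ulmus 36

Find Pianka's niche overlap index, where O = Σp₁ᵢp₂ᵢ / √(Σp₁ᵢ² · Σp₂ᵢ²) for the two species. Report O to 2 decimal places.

Proportions for Operophtera brumata (n=219): 18/219=0.0822, 100/219=0.4566, 1/219=0.0046, 20/219=0.0913, 80/219=0.3653
Proportions for Operophtera fagata (n=89): 4/89=0.0449, 29/89=0.3258, 14/89=0.1573, 6/89=0.0674, 36/89=0.4045
Σ p₁ᵢp₂ᵢ = 0.003691 + 0.148760 + 0.000724 + 0.006154 + 0.147764 = 0.307093
Σp_1ᵢ² = 0.0822² + 0.4566² + 0.0046² + 0.0913² + 0.3653² = 0.006757 + 0.208484 + 0.000021 + 0.008336 + 0.133444 = 0.357042
Σp_2ᵢ² = 0.0449² + 0.3258² + 0.1573² + 0.0674² + 0.4045² = 0.002016 + 0.106146 + 0.024743 + 0.004543 + 0.163620 = 0.301068
O = 0.307093 / √(0.357042 × 0.301068) = 0.307093 / 0.3278627 = 0.9367

0.94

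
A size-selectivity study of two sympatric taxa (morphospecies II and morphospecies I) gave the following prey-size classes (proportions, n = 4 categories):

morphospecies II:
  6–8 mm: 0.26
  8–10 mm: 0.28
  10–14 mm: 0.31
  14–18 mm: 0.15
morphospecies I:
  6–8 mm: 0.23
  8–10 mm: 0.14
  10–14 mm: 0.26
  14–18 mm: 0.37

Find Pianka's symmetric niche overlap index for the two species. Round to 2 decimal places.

0.87

Σ p₁ᵢp₂ᵢ = 0.0598 + 0.0392 + 0.0806 + 0.0555 = 0.2351
Σp_1ᵢ² = 0.26² + 0.28² + 0.31² + 0.15² = 0.0676 + 0.0784 + 0.0961 + 0.0225 = 0.2646
Σp_2ᵢ² = 0.23² + 0.14² + 0.26² + 0.37² = 0.0529 + 0.0196 + 0.0676 + 0.1369 = 0.2770
O = 0.2351 / √(0.2646 × 0.2770) = 0.2351 / 0.27073 = 0.8684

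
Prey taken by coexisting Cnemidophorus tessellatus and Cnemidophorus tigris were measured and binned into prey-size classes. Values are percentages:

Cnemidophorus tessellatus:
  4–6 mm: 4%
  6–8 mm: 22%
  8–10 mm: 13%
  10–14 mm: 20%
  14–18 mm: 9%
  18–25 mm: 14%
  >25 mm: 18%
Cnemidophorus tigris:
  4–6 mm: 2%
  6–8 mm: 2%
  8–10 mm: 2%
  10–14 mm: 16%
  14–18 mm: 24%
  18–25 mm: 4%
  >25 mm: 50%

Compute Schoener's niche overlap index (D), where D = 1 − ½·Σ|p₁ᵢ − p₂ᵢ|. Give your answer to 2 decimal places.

0.53

Convert percentages to proportions (divide by 100).
Σ|p₁ᵢ − p₂ᵢ| = 0.02 + 0.20 + 0.11 + 0.04 + 0.15 + 0.10 + 0.32 = 0.94
D = 1 − ½ × 0.94 = 1 − 0.470 = 0.5300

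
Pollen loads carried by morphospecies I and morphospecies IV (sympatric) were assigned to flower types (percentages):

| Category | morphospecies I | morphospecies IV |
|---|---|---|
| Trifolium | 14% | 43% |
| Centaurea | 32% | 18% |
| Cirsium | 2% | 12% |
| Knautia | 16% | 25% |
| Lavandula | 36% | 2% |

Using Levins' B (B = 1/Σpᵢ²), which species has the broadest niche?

Convert percentages to proportions (divide by 100).
Σp_Iᵢ² = 0.14² + 0.32² + 0.02² + 0.16² + 0.36² = 0.0196 + 0.1024 + 0.0004 + 0.0256 + 0.1296 = 0.2776
B_I = 1 / 0.2776 = 3.6023
Σp_IVᵢ² = 0.43² + 0.18² + 0.12² + 0.25² + 0.02² = 0.1849 + 0.0324 + 0.0144 + 0.0625 + 0.0004 = 0.2946
B_IV = 1 / 0.2946 = 3.3944
Highest B → broadest niche (most generalist): morphospecies I (B = 3.60).

morphospecies I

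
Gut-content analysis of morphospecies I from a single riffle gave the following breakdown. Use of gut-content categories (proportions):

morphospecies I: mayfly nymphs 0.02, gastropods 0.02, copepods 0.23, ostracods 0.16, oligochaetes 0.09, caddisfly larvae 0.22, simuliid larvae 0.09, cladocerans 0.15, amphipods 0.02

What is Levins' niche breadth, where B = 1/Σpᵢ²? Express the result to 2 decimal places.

6.00

Σpᵢ² = 0.02² + 0.02² + 0.23² + 0.16² + 0.09² + 0.22² + 0.09² + 0.15² + 0.02² = 0.0004 + 0.0004 + 0.0529 + 0.0256 + 0.0081 + 0.0484 + 0.0081 + 0.0225 + 0.0004 = 0.1668
B = 1 / 0.1668 = 5.9952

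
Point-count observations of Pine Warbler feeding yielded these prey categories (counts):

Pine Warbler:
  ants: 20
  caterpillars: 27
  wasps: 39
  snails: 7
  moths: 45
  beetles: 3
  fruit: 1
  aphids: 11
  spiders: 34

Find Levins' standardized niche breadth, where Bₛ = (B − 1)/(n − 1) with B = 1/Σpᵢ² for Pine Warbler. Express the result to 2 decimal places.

Proportions for Pine Warbler (n=187): 20/187=0.1070, 27/187=0.1444, 39/187=0.2086, 7/187=0.0374, 45/187=0.2406, 3/187=0.0160, 1/187=0.0053, 11/187=0.0588, 34/187=0.1818
Σpᵢ² = 0.1070² + 0.1444² + 0.2086² + 0.0374² + 0.2406² + 0.0160² + 0.0053² + 0.0588² + 0.1818² = 0.011449 + 0.020851 + 0.043514 + 0.001399 + 0.057888 + 0.000256 + 0.000028 + 0.003457 + 0.033051 = 0.171893
B = 1 / 0.171893 = 5.8176
Bₛ = (B − 1)/(n − 1) = (5.8176 − 1)/(9 − 1) = 4.8176/8 = 0.6022

0.60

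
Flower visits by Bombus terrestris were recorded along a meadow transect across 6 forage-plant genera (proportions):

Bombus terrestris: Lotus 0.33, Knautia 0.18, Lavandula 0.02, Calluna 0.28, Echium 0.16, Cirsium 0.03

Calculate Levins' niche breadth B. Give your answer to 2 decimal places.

Σpᵢ² = 0.33² + 0.18² + 0.02² + 0.28² + 0.16² + 0.03² = 0.1089 + 0.0324 + 0.0004 + 0.0784 + 0.0256 + 0.0009 = 0.2466
B = 1 / 0.2466 = 4.0552

4.06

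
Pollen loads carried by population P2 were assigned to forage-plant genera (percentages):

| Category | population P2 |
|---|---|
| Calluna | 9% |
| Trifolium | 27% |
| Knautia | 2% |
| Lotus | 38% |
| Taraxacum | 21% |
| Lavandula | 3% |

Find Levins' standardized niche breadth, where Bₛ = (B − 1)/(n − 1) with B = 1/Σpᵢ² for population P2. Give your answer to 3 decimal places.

Convert percentages to proportions (divide by 100).
Σpᵢ² = 0.09² + 0.27² + 0.02² + 0.38² + 0.21² + 0.03² = 0.0081 + 0.0729 + 0.0004 + 0.1444 + 0.0441 + 0.0009 = 0.2708
B = 1 / 0.2708 = 3.69276
Bₛ = (B − 1)/(n − 1) = (3.69276 − 1)/(6 − 1) = 2.69276/5 = 0.53855

0.539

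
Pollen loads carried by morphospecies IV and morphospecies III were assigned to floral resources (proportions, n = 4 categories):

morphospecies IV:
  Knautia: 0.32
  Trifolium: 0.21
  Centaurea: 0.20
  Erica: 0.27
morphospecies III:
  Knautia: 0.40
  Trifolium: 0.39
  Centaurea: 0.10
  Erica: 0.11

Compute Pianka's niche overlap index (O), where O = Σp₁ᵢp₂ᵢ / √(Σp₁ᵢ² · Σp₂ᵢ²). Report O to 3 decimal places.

0.882

Σ p₁ᵢp₂ᵢ = 0.1280 + 0.0819 + 0.0200 + 0.0297 = 0.2596
Σp_1ᵢ² = 0.32² + 0.21² + 0.20² + 0.27² = 0.1024 + 0.0441 + 0.0400 + 0.0729 = 0.2594
Σp_2ᵢ² = 0.40² + 0.39² + 0.10² + 0.11² = 0.1600 + 0.1521 + 0.0100 + 0.0121 = 0.3342
O = 0.2596 / √(0.2594 × 0.3342) = 0.2596 / 0.294434 = 0.88169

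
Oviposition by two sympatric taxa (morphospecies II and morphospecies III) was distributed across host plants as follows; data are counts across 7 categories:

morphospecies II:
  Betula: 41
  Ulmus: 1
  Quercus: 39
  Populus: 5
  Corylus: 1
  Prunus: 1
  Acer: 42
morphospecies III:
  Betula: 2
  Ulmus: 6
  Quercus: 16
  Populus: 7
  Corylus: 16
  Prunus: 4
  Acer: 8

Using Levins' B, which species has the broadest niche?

Proportions for morphospecies II (n=130): 41/130=0.3154, 1/130=0.0077, 39/130=0.3000, 5/130=0.0385, 1/130=0.0077, 1/130=0.0077, 42/130=0.3231
Proportions for morphospecies III (n=59): 2/59=0.0339, 6/59=0.1017, 16/59=0.2712, 7/59=0.1186, 16/59=0.2712, 4/59=0.0678, 8/59=0.1356
Σp_IIᵢ² = 0.3154² + 0.0077² + 0.3000² + 0.0385² + 0.0077² + 0.0077² + 0.3231² = 0.099477 + 0.000059 + 0.090000 + 0.001482 + 0.000059 + 0.000059 + 0.104394 = 0.295530
B_II = 1 / 0.295530 = 3.3838
Σp_IIIᵢ² = 0.0339² + 0.1017² + 0.2712² + 0.1186² + 0.2712² + 0.0678² + 0.1356² = 0.001149 + 0.010343 + 0.073549 + 0.014066 + 0.073549 + 0.004597 + 0.018387 = 0.195640
B_III = 1 / 0.195640 = 5.1114
Highest B → broadest niche (most generalist): morphospecies III (B = 5.11).

morphospecies III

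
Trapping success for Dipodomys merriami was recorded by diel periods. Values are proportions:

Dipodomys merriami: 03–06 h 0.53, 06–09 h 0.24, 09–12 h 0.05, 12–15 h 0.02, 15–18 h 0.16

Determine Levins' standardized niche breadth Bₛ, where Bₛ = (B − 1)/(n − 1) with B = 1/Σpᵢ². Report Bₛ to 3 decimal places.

Σpᵢ² = 0.53² + 0.24² + 0.05² + 0.02² + 0.16² = 0.2809 + 0.0576 + 0.0025 + 0.0004 + 0.0256 = 0.3670
B = 1 / 0.3670 = 2.72480
Bₛ = (B − 1)/(n − 1) = (2.72480 − 1)/(5 − 1) = 1.72480/4 = 0.43120

0.431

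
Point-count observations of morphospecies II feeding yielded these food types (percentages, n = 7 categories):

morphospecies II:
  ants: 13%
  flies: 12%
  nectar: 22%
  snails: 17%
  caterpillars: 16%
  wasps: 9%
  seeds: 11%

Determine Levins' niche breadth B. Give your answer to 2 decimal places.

6.48

Convert percentages to proportions (divide by 100).
Σpᵢ² = 0.13² + 0.12² + 0.22² + 0.17² + 0.16² + 0.09² + 0.11² = 0.0169 + 0.0144 + 0.0484 + 0.0289 + 0.0256 + 0.0081 + 0.0121 = 0.1544
B = 1 / 0.1544 = 6.4767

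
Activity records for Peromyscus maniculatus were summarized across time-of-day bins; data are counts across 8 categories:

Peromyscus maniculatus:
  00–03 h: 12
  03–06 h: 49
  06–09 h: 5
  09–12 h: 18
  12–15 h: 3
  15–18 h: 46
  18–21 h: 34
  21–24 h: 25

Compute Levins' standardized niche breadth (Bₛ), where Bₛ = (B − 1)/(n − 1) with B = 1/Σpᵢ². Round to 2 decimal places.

Proportions for Peromyscus maniculatus (n=192): 12/192=0.0625, 49/192=0.2552, 5/192=0.0260, 18/192=0.0938, 3/192=0.0156, 46/192=0.2396, 34/192=0.1771, 25/192=0.1302
Σpᵢ² = 0.0625² + 0.2552² + 0.0260² + 0.0938² + 0.0156² + 0.2396² + 0.1771² + 0.1302² = 0.003906 + 0.065127 + 0.000676 + 0.008798 + 0.000243 + 0.057408 + 0.031364 + 0.016952 = 0.184474
B = 1 / 0.184474 = 5.4208
Bₛ = (B − 1)/(n − 1) = (5.4208 − 1)/(8 − 1) = 4.4208/7 = 0.6315

0.63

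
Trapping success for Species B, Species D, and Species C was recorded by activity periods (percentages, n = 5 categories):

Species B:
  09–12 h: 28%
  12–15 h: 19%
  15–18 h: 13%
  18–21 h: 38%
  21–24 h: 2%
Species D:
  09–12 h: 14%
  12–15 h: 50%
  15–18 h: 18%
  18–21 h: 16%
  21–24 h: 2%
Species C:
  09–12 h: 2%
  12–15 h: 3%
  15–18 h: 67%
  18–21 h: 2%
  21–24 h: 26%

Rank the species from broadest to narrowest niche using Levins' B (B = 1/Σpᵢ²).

Convert percentages to proportions (divide by 100).
Σp_Bᵢ² = 0.28² + 0.19² + 0.13² + 0.38² + 0.02² = 0.0784 + 0.0361 + 0.0169 + 0.1444 + 0.0004 = 0.2762
B_B = 1 / 0.2762 = 3.6206
Σp_Dᵢ² = 0.14² + 0.50² + 0.18² + 0.16² + 0.02² = 0.0196 + 0.2500 + 0.0324 + 0.0256 + 0.0004 = 0.3280
B_D = 1 / 0.3280 = 3.0488
Σp_Cᵢ² = 0.02² + 0.03² + 0.67² + 0.02² + 0.26² = 0.0004 + 0.0009 + 0.4489 + 0.0004 + 0.0676 = 0.5182
B_C = 1 / 0.5182 = 1.9298
Ranking by B (broadest → narrowest): Species B (3.62) > Species D (3.05) > Species C (1.93)

Species B > Species D > Species C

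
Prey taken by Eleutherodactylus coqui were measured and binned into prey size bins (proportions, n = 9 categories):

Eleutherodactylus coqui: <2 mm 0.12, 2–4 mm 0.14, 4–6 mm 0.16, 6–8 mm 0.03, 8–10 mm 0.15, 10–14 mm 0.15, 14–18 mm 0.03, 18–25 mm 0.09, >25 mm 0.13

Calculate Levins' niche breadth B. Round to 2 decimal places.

7.61

Σpᵢ² = 0.12² + 0.14² + 0.16² + 0.03² + 0.15² + 0.15² + 0.03² + 0.09² + 0.13² = 0.0144 + 0.0196 + 0.0256 + 0.0009 + 0.0225 + 0.0225 + 0.0009 + 0.0081 + 0.0169 = 0.1314
B = 1 / 0.1314 = 7.6104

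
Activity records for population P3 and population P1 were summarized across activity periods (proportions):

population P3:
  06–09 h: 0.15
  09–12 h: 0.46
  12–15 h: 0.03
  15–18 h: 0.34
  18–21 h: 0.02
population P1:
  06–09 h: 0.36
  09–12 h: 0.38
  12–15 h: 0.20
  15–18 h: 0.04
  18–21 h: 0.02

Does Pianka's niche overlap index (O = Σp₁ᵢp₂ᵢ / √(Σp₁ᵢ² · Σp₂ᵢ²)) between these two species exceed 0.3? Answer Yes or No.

Yes

Σ p₁ᵢp₂ᵢ = 0.0540 + 0.1748 + 0.0060 + 0.0136 + 0.0004 = 0.2488
Σp_1ᵢ² = 0.15² + 0.46² + 0.03² + 0.34² + 0.02² = 0.0225 + 0.2116 + 0.0009 + 0.1156 + 0.0004 = 0.3510
Σp_2ᵢ² = 0.36² + 0.38² + 0.20² + 0.04² + 0.02² = 0.1296 + 0.1444 + 0.0400 + 0.0016 + 0.0004 = 0.3160
O = 0.2488 / √(0.3510 × 0.3160) = 0.2488 / 0.33304 = 0.7471
O = 0.7471 > 0.3 → Yes.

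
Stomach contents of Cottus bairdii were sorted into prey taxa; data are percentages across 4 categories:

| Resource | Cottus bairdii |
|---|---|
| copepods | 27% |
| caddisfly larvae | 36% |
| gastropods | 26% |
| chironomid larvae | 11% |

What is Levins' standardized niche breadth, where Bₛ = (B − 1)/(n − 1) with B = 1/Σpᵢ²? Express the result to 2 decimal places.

Convert percentages to proportions (divide by 100).
Σpᵢ² = 0.27² + 0.36² + 0.26² + 0.11² = 0.0729 + 0.1296 + 0.0676 + 0.0121 = 0.2822
B = 1 / 0.2822 = 3.5436
Bₛ = (B − 1)/(n − 1) = (3.5436 − 1)/(4 − 1) = 2.5436/3 = 0.8479

0.85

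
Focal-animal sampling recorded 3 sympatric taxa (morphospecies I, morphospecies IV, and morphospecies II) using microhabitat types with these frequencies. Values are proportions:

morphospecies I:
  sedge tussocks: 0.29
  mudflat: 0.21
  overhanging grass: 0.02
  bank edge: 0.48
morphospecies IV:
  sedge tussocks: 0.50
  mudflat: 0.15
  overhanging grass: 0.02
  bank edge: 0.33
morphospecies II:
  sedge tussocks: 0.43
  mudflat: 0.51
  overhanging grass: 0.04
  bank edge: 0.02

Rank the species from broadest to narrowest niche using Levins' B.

Σp_Iᵢ² = 0.29² + 0.21² + 0.02² + 0.48² = 0.0841 + 0.0441 + 0.0004 + 0.2304 = 0.3590
B_I = 1 / 0.3590 = 2.7855
Σp_IVᵢ² = 0.50² + 0.15² + 0.02² + 0.33² = 0.2500 + 0.0225 + 0.0004 + 0.1089 = 0.3818
B_IV = 1 / 0.3818 = 2.6192
Σp_IIᵢ² = 0.43² + 0.51² + 0.04² + 0.02² = 0.1849 + 0.2601 + 0.0016 + 0.0004 = 0.4470
B_II = 1 / 0.4470 = 2.2371
Ranking by B (broadest → narrowest): morphospecies I (2.79) > morphospecies IV (2.62) > morphospecies II (2.24)

morphospecies I > morphospecies IV > morphospecies II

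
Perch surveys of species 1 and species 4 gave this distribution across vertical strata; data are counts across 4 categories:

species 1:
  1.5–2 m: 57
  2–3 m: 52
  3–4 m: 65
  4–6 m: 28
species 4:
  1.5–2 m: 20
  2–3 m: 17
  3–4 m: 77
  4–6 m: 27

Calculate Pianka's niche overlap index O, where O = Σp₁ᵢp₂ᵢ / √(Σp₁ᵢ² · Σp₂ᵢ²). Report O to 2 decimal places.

Proportions for species 1 (n=202): 57/202=0.2822, 52/202=0.2574, 65/202=0.3218, 28/202=0.1386
Proportions for species 4 (n=141): 20/141=0.1418, 17/141=0.1206, 77/141=0.5461, 27/141=0.1915
Σ p₁ᵢp₂ᵢ = 0.040016 + 0.031042 + 0.175735 + 0.026542 = 0.273335
Σp_1ᵢ² = 0.2822² + 0.2574² + 0.3218² + 0.1386² = 0.079637 + 0.066255 + 0.103555 + 0.019210 = 0.268657
Σp_2ᵢ² = 0.1418² + 0.1206² + 0.5461² + 0.1915² = 0.020107 + 0.014544 + 0.298225 + 0.036672 = 0.369548
O = 0.273335 / √(0.268657 × 0.369548) = 0.273335 / 0.3150899 = 0.8675

0.87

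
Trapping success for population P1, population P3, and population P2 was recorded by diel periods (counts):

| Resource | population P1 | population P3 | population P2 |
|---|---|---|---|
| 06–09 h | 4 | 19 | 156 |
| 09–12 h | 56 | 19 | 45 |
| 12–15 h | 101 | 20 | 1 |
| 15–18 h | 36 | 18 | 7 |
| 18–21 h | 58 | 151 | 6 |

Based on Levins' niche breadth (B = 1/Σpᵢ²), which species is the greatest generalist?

population P1

Proportions for population P1 (n=255): 4/255=0.0157, 56/255=0.2196, 101/255=0.3961, 36/255=0.1412, 58/255=0.2275
Proportions for population P3 (n=227): 19/227=0.0837, 19/227=0.0837, 20/227=0.0881, 18/227=0.0793, 151/227=0.6652
Proportions for population P2 (n=215): 156/215=0.7256, 45/215=0.2093, 1/215=0.0047, 7/215=0.0326, 6/215=0.0279
Σp_P1ᵢ² = 0.0157² + 0.2196² + 0.3961² + 0.1412² + 0.2275² = 0.000246 + 0.048224 + 0.156895 + 0.019937 + 0.051756 = 0.277058
B_P1 = 1 / 0.277058 = 3.6094
Σp_P3ᵢ² = 0.0837² + 0.0837² + 0.0881² + 0.0793² + 0.6652² = 0.007006 + 0.007006 + 0.007762 + 0.006288 + 0.442491 = 0.470553
B_P3 = 1 / 0.470553 = 2.1252
Σp_P2ᵢ² = 0.7256² + 0.2093² + 0.0047² + 0.0326² + 0.0279² = 0.526495 + 0.043806 + 0.000022 + 0.001063 + 0.000778 = 0.572164
B_P2 = 1 / 0.572164 = 1.7478
Highest B → broadest niche (most generalist): population P1 (B = 3.61).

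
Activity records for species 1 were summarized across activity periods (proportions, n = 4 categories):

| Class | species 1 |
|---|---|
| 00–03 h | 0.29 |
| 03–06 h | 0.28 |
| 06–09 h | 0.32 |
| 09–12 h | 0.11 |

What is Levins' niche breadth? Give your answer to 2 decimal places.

3.61

Σpᵢ² = 0.29² + 0.28² + 0.32² + 0.11² = 0.0841 + 0.0784 + 0.1024 + 0.0121 = 0.2770
B = 1 / 0.2770 = 3.6101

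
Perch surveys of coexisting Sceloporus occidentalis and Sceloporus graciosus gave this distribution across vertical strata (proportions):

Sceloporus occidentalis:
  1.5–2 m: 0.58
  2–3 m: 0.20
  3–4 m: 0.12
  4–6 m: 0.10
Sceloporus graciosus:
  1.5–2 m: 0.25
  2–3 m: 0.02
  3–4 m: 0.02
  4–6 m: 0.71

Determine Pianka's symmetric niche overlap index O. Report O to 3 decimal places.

0.466

Σ p₁ᵢp₂ᵢ = 0.1450 + 0.0040 + 0.0024 + 0.0710 = 0.2224
Σp_1ᵢ² = 0.58² + 0.20² + 0.12² + 0.10² = 0.3364 + 0.0400 + 0.0144 + 0.0100 = 0.4008
Σp_2ᵢ² = 0.25² + 0.02² + 0.02² + 0.71² = 0.0625 + 0.0004 + 0.0004 + 0.5041 = 0.5674
O = 0.2224 / √(0.4008 × 0.5674) = 0.2224 / 0.476879 = 0.46637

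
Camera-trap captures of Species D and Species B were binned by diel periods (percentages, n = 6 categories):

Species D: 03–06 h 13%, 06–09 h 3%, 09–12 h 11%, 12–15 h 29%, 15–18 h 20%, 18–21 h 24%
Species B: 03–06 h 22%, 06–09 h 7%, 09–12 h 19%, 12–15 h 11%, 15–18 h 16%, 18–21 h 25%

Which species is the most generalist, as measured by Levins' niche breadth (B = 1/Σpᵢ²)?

Convert percentages to proportions (divide by 100).
Σp_Dᵢ² = 0.13² + 0.03² + 0.11² + 0.29² + 0.20² + 0.24² = 0.0169 + 0.0009 + 0.0121 + 0.0841 + 0.0400 + 0.0576 = 0.2116
B_D = 1 / 0.2116 = 4.7259
Σp_Bᵢ² = 0.22² + 0.07² + 0.19² + 0.11² + 0.16² + 0.25² = 0.0484 + 0.0049 + 0.0361 + 0.0121 + 0.0256 + 0.0625 = 0.1896
B_B = 1 / 0.1896 = 5.2743
Highest B → broadest niche (most generalist): Species B (B = 5.27).

Species B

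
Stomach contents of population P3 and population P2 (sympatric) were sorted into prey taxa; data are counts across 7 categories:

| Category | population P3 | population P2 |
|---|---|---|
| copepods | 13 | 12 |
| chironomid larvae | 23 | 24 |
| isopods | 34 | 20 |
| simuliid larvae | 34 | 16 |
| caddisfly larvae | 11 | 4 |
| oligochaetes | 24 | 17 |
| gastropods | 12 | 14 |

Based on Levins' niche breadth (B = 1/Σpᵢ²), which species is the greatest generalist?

population P2

Proportions for population P3 (n=151): 13/151=0.0861, 23/151=0.1523, 34/151=0.2252, 34/151=0.2252, 11/151=0.0728, 24/151=0.1589, 12/151=0.0795
Proportions for population P2 (n=107): 12/107=0.1121, 24/107=0.2243, 20/107=0.1869, 16/107=0.1495, 4/107=0.0374, 17/107=0.1589, 14/107=0.1308
Σp_P3ᵢ² = 0.0861² + 0.1523² + 0.2252² + 0.2252² + 0.0728² + 0.1589² + 0.0795² = 0.007413 + 0.023195 + 0.050715 + 0.050715 + 0.005300 + 0.025249 + 0.006320 = 0.168907
B_P3 = 1 / 0.168907 = 5.9204
Σp_P2ᵢ² = 0.1121² + 0.2243² + 0.1869² + 0.1495² + 0.0374² + 0.1589² + 0.1308² = 0.012566 + 0.050310 + 0.034932 + 0.022350 + 0.001399 + 0.025249 + 0.017109 = 0.163915
B_P2 = 1 / 0.163915 = 6.1007
Highest B → broadest niche (most generalist): population P2 (B = 6.10).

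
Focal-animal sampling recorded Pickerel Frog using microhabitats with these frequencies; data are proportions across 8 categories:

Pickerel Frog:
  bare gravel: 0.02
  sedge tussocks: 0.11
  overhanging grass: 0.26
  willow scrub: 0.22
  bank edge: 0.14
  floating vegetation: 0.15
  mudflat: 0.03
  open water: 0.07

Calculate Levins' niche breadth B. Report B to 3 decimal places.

Σpᵢ² = 0.02² + 0.11² + 0.26² + 0.22² + 0.14² + 0.15² + 0.03² + 0.07² = 0.0004 + 0.0121 + 0.0676 + 0.0484 + 0.0196 + 0.0225 + 0.0009 + 0.0049 = 0.1764
B = 1 / 0.1764 = 5.66893

5.669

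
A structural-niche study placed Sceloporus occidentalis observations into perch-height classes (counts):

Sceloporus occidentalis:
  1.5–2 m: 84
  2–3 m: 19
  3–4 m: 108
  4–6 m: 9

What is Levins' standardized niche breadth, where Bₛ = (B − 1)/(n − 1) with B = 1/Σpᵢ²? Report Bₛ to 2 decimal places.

0.51

Proportions for Sceloporus occidentalis (n=220): 84/220=0.3818, 19/220=0.0864, 108/220=0.4909, 9/220=0.0409
Σpᵢ² = 0.3818² + 0.0864² + 0.4909² + 0.0409² = 0.145771 + 0.007465 + 0.240983 + 0.001673 = 0.395892
B = 1 / 0.395892 = 2.5259
Bₛ = (B − 1)/(n − 1) = (2.5259 − 1)/(4 − 1) = 1.5259/3 = 0.5086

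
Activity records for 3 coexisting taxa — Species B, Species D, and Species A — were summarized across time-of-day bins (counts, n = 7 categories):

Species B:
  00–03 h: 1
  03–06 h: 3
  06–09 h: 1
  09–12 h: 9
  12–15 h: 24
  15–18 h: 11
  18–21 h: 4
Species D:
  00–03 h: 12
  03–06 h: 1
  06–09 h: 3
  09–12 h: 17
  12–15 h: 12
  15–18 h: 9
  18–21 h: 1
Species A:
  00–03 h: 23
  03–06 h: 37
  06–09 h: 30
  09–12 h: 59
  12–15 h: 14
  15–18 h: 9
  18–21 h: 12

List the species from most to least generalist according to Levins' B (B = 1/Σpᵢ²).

Proportions for Species B (n=53): 1/53=0.0189, 3/53=0.0566, 1/53=0.0189, 9/53=0.1698, 24/53=0.4528, 11/53=0.2075, 4/53=0.0755
Proportions for Species D (n=55): 12/55=0.2182, 1/55=0.0182, 3/55=0.0545, 17/55=0.3091, 12/55=0.2182, 9/55=0.1636, 1/55=0.0182
Proportions for Species A (n=184): 23/184=0.1250, 37/184=0.2011, 30/184=0.1630, 59/184=0.3207, 14/184=0.0761, 9/184=0.0489, 12/184=0.0652
Σp_Bᵢ² = 0.0189² + 0.0566² + 0.0189² + 0.1698² + 0.4528² + 0.2075² + 0.0755² = 0.000357 + 0.003204 + 0.000357 + 0.028832 + 0.205028 + 0.043056 + 0.005700 = 0.286534
B_B = 1 / 0.286534 = 3.4900
Σp_Dᵢ² = 0.2182² + 0.0182² + 0.0545² + 0.3091² + 0.2182² + 0.1636² + 0.0182² = 0.047611 + 0.000331 + 0.002970 + 0.095543 + 0.047611 + 0.026765 + 0.000331 = 0.221162
B_D = 1 / 0.221162 = 4.5216
Σp_Aᵢ² = 0.1250² + 0.2011² + 0.1630² + 0.3207² + 0.0761² + 0.0489² + 0.0652² = 0.015625 + 0.040441 + 0.026569 + 0.102848 + 0.005791 + 0.002391 + 0.004251 = 0.197916
B_A = 1 / 0.197916 = 5.0526
Ranking by B (broadest → narrowest): Species A (5.05) > Species D (4.52) > Species B (3.49)

Species A > Species D > Species B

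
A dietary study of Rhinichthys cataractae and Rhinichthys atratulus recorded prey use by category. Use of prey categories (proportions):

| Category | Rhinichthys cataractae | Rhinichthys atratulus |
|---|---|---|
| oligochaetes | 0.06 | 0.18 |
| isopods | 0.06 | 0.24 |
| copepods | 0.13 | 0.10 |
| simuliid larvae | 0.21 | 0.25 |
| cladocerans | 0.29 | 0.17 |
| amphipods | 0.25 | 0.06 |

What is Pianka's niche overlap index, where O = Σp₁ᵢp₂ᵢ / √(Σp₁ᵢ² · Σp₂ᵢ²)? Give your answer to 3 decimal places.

0.757

Σ p₁ᵢp₂ᵢ = 0.0108 + 0.0144 + 0.0130 + 0.0525 + 0.0493 + 0.0150 = 0.1550
Σp_1ᵢ² = 0.06² + 0.06² + 0.13² + 0.21² + 0.29² + 0.25² = 0.0036 + 0.0036 + 0.0169 + 0.0441 + 0.0841 + 0.0625 = 0.2148
Σp_2ᵢ² = 0.18² + 0.24² + 0.10² + 0.25² + 0.17² + 0.06² = 0.0324 + 0.0576 + 0.0100 + 0.0625 + 0.0289 + 0.0036 = 0.1950
O = 0.1550 / √(0.2148 × 0.1950) = 0.1550 / 0.204661 = 0.75735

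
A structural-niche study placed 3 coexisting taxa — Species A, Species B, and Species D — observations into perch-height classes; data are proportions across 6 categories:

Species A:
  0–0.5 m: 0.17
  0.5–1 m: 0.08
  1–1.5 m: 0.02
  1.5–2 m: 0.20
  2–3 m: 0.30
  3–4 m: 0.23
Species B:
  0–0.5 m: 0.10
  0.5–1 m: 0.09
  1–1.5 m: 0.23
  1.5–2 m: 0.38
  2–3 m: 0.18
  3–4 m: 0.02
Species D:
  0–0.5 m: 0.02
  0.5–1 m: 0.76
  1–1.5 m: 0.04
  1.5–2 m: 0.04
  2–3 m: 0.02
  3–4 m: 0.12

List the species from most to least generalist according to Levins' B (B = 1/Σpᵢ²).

Σp_Aᵢ² = 0.17² + 0.08² + 0.02² + 0.20² + 0.30² + 0.23² = 0.0289 + 0.0064 + 0.0004 + 0.0400 + 0.0900 + 0.0529 = 0.2186
B_A = 1 / 0.2186 = 4.5746
Σp_Bᵢ² = 0.10² + 0.09² + 0.23² + 0.38² + 0.18² + 0.02² = 0.0100 + 0.0081 + 0.0529 + 0.1444 + 0.0324 + 0.0004 = 0.2482
B_B = 1 / 0.2482 = 4.0290
Σp_Dᵢ² = 0.02² + 0.76² + 0.04² + 0.04² + 0.02² + 0.12² = 0.0004 + 0.5776 + 0.0016 + 0.0016 + 0.0004 + 0.0144 = 0.5960
B_D = 1 / 0.5960 = 1.6779
Ranking by B (broadest → narrowest): Species A (4.57) > Species B (4.03) > Species D (1.68)

Species A > Species B > Species D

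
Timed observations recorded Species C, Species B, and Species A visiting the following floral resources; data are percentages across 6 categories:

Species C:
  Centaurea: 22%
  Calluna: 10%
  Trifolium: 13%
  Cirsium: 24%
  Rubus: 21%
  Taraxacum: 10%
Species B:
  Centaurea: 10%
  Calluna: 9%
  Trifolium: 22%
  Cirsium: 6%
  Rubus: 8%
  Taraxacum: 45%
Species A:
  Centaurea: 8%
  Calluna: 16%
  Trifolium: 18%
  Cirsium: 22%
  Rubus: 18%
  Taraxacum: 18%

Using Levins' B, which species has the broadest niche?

Convert percentages to proportions (divide by 100).
Σp_Cᵢ² = 0.22² + 0.10² + 0.13² + 0.24² + 0.21² + 0.10² = 0.0484 + 0.0100 + 0.0169 + 0.0576 + 0.0441 + 0.0100 = 0.1870
B_C = 1 / 0.1870 = 5.3476
Σp_Bᵢ² = 0.10² + 0.09² + 0.22² + 0.06² + 0.08² + 0.45² = 0.0100 + 0.0081 + 0.0484 + 0.0036 + 0.0064 + 0.2025 = 0.2790
B_B = 1 / 0.2790 = 3.5842
Σp_Aᵢ² = 0.08² + 0.16² + 0.18² + 0.22² + 0.18² + 0.18² = 0.0064 + 0.0256 + 0.0324 + 0.0484 + 0.0324 + 0.0324 = 0.1776
B_A = 1 / 0.1776 = 5.6306
Highest B → broadest niche (most generalist): Species A (B = 5.63).

Species A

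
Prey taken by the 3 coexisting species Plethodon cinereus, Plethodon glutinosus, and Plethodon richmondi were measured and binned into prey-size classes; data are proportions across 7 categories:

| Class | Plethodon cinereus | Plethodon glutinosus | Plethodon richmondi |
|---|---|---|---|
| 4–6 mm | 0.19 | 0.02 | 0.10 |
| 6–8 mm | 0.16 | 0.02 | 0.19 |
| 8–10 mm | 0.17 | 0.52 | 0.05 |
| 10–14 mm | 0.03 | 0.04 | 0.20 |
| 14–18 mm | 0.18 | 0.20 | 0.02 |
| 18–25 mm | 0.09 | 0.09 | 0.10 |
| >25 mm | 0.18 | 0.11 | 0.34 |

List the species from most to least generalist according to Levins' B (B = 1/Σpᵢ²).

Σp_cineᵢ² = 0.19² + 0.16² + 0.17² + 0.03² + 0.18² + 0.09² + 0.18² = 0.0361 + 0.0256 + 0.0289 + 0.0009 + 0.0324 + 0.0081 + 0.0324 = 0.1644
B_cine = 1 / 0.1644 = 6.0827
Σp_glutᵢ² = 0.02² + 0.02² + 0.52² + 0.04² + 0.20² + 0.09² + 0.11² = 0.0004 + 0.0004 + 0.2704 + 0.0016 + 0.0400 + 0.0081 + 0.0121 = 0.3330
B_glut = 1 / 0.3330 = 3.0030
Σp_richᵢ² = 0.10² + 0.19² + 0.05² + 0.20² + 0.02² + 0.10² + 0.34² = 0.0100 + 0.0361 + 0.0025 + 0.0400 + 0.0004 + 0.0100 + 0.1156 = 0.2146
B_rich = 1 / 0.2146 = 4.6598
Ranking by B (broadest → narrowest): Plethodon cinereus (6.08) > Plethodon richmondi (4.66) > Plethodon glutinosus (3.00)

Plethodon cinereus > Plethodon richmondi > Plethodon glutinosus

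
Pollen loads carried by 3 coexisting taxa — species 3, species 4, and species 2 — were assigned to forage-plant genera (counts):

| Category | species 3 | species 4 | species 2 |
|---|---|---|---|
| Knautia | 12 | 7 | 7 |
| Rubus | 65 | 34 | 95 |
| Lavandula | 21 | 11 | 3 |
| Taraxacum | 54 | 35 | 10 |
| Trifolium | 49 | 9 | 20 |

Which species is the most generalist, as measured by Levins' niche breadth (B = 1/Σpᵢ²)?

species 3

Proportions for species 3 (n=201): 12/201=0.0597, 65/201=0.3234, 21/201=0.1045, 54/201=0.2687, 49/201=0.2438
Proportions for species 4 (n=96): 7/96=0.0729, 34/96=0.3542, 11/96=0.1146, 35/96=0.3646, 9/96=0.0938
Proportions for species 2 (n=135): 7/135=0.0519, 95/135=0.7037, 3/135=0.0222, 10/135=0.0741, 20/135=0.1481
Σp_3ᵢ² = 0.0597² + 0.3234² + 0.1045² + 0.2687² + 0.2438² = 0.003564 + 0.104588 + 0.010920 + 0.072200 + 0.059438 = 0.250710
B_3 = 1 / 0.250710 = 3.9887
Σp_4ᵢ² = 0.0729² + 0.3542² + 0.1146² + 0.3646² + 0.0938² = 0.005314 + 0.125458 + 0.013133 + 0.132933 + 0.008798 = 0.285636
B_4 = 1 / 0.285636 = 3.5010
Σp_2ᵢ² = 0.0519² + 0.7037² + 0.0222² + 0.0741² + 0.1481² = 0.002694 + 0.495194 + 0.000493 + 0.005491 + 0.021934 = 0.525806
B_2 = 1 / 0.525806 = 1.9018
Highest B → broadest niche (most generalist): species 3 (B = 3.99).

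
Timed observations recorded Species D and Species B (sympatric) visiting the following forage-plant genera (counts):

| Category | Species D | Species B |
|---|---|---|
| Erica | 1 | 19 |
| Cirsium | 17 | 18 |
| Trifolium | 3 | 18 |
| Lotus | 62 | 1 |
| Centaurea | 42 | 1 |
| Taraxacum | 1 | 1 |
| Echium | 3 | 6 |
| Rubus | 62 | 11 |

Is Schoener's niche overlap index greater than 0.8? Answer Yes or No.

No

Proportions for Species D (n=191): 1/191=0.0052, 17/191=0.0890, 3/191=0.0157, 62/191=0.3246, 42/191=0.2199, 1/191=0.0052, 3/191=0.0157, 62/191=0.3246
Proportions for Species B (n=75): 19/75=0.2533, 18/75=0.2400, 18/75=0.2400, 1/75=0.0133, 1/75=0.0133, 1/75=0.0133, 6/75=0.0800, 11/75=0.1467
Σ|p₁ᵢ − p₂ᵢ| = 0.2481 + 0.1510 + 0.2243 + 0.3113 + 0.2066 + 0.0081 + 0.0643 + 0.1779 = 1.3916
D = 1 − ½ × 1.3916 = 1 − 0.69580 = 0.30420
D = 0.30420 < 0.8 → No.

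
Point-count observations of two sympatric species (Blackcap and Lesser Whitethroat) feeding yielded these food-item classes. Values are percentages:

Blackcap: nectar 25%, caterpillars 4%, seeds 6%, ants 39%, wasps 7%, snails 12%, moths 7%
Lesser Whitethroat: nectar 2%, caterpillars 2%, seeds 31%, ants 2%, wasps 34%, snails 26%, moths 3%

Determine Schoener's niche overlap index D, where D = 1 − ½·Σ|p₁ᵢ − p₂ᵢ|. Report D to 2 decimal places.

0.34

Convert percentages to proportions (divide by 100).
Σ|p₁ᵢ − p₂ᵢ| = 0.23 + 0.02 + 0.25 + 0.37 + 0.27 + 0.14 + 0.04 = 1.32
D = 1 − ½ × 1.32 = 1 − 0.660 = 0.3400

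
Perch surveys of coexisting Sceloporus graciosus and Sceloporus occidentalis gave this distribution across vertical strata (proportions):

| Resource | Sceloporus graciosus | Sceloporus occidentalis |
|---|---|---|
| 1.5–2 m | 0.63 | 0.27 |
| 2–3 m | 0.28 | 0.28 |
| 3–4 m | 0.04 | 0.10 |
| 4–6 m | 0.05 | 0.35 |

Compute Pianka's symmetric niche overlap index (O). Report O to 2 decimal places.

0.73

Σ p₁ᵢp₂ᵢ = 0.1701 + 0.0784 + 0.0040 + 0.0175 = 0.2700
Σp_1ᵢ² = 0.63² + 0.28² + 0.04² + 0.05² = 0.3969 + 0.0784 + 0.0016 + 0.0025 = 0.4794
Σp_2ᵢ² = 0.27² + 0.28² + 0.10² + 0.35² = 0.0729 + 0.0784 + 0.0100 + 0.1225 = 0.2838
O = 0.2700 / √(0.4794 × 0.2838) = 0.2700 / 0.36885 = 0.7320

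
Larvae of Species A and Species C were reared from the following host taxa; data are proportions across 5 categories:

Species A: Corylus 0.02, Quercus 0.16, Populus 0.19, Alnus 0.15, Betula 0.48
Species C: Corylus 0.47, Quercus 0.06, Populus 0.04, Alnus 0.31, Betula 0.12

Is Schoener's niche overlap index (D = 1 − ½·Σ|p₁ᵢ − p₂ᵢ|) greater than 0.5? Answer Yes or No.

No

Σ|p₁ᵢ − p₂ᵢ| = 0.45 + 0.10 + 0.15 + 0.16 + 0.36 = 1.22
D = 1 − ½ × 1.22 = 1 − 0.610 = 0.3900
D = 0.3900 < 0.5 → No.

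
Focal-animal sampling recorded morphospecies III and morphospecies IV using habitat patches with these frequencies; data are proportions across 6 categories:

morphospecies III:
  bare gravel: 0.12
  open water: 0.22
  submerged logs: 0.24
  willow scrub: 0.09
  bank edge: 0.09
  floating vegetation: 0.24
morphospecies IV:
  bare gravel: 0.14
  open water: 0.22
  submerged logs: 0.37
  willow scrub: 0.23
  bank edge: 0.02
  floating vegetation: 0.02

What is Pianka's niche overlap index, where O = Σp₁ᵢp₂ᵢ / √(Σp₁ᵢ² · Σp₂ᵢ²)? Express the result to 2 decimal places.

Σ p₁ᵢp₂ᵢ = 0.0168 + 0.0484 + 0.0888 + 0.0207 + 0.0018 + 0.0048 = 0.1813
Σp_1ᵢ² = 0.12² + 0.22² + 0.24² + 0.09² + 0.09² + 0.24² = 0.0144 + 0.0484 + 0.0576 + 0.0081 + 0.0081 + 0.0576 = 0.1942
Σp_2ᵢ² = 0.14² + 0.22² + 0.37² + 0.23² + 0.02² + 0.02² = 0.0196 + 0.0484 + 0.1369 + 0.0529 + 0.0004 + 0.0004 = 0.2586
O = 0.1813 / √(0.1942 × 0.2586) = 0.1813 / 0.22410 = 0.8090

0.81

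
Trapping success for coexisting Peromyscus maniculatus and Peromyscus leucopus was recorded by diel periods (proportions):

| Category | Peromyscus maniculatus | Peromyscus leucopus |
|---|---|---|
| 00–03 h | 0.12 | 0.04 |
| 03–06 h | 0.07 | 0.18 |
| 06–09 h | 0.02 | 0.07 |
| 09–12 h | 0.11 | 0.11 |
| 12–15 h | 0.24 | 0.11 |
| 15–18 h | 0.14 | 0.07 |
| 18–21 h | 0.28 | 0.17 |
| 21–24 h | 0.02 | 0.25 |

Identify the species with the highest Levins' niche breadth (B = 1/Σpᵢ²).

Peromyscus leucopus

Σp_maniᵢ² = 0.12² + 0.07² + 0.02² + 0.11² + 0.24² + 0.14² + 0.28² + 0.02² = 0.0144 + 0.0049 + 0.0004 + 0.0121 + 0.0576 + 0.0196 + 0.0784 + 0.0004 = 0.1878
B_mani = 1 / 0.1878 = 5.3248
Σp_leucᵢ² = 0.04² + 0.18² + 0.07² + 0.11² + 0.11² + 0.07² + 0.17² + 0.25² = 0.0016 + 0.0324 + 0.0049 + 0.0121 + 0.0121 + 0.0049 + 0.0289 + 0.0625 = 0.1594
B_leuc = 1 / 0.1594 = 6.2735
Highest B → broadest niche (most generalist): Peromyscus leucopus (B = 6.27).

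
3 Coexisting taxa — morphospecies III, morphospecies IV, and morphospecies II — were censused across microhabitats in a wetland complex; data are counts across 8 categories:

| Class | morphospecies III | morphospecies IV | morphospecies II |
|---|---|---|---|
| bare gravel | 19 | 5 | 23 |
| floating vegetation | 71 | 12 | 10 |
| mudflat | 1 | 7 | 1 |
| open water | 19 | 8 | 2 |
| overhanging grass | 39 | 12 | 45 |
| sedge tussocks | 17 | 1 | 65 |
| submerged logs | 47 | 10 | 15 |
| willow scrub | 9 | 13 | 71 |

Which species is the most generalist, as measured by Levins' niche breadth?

morphospecies IV

Proportions for morphospecies III (n=222): 19/222=0.0856, 71/222=0.3198, 1/222=0.0045, 19/222=0.0856, 39/222=0.1757, 17/222=0.0766, 47/222=0.2117, 9/222=0.0405
Proportions for morphospecies IV (n=68): 5/68=0.0735, 12/68=0.1765, 7/68=0.1029, 8/68=0.1176, 12/68=0.1765, 1/68=0.0147, 10/68=0.1471, 13/68=0.1912
Proportions for morphospecies II (n=232): 23/232=0.0991, 10/232=0.0431, 1/232=0.0043, 2/232=0.0086, 45/232=0.1940, 65/232=0.2802, 15/232=0.0647, 71/232=0.3060
Σp_IIIᵢ² = 0.0856² + 0.3198² + 0.0045² + 0.0856² + 0.1757² + 0.0766² + 0.2117² + 0.0405² = 0.007327 + 0.102272 + 0.000020 + 0.007327 + 0.030870 + 0.005868 + 0.044817 + 0.001640 = 0.200141
B_III = 1 / 0.200141 = 4.9965
Σp_IVᵢ² = 0.0735² + 0.1765² + 0.1029² + 0.1176² + 0.1765² + 0.0147² + 0.1471² + 0.1912² = 0.005402 + 0.031152 + 0.010588 + 0.013830 + 0.031152 + 0.000216 + 0.021638 + 0.036557 = 0.150535
B_IV = 1 / 0.150535 = 6.6430
Σp_IIᵢ² = 0.0991² + 0.0431² + 0.0043² + 0.0086² + 0.1940² + 0.2802² + 0.0647² + 0.3060² = 0.009821 + 0.001858 + 0.000018 + 0.000074 + 0.037636 + 0.078512 + 0.004186 + 0.093636 = 0.225741
B_II = 1 / 0.225741 = 4.4299
Highest B → broadest niche (most generalist): morphospecies IV (B = 6.64).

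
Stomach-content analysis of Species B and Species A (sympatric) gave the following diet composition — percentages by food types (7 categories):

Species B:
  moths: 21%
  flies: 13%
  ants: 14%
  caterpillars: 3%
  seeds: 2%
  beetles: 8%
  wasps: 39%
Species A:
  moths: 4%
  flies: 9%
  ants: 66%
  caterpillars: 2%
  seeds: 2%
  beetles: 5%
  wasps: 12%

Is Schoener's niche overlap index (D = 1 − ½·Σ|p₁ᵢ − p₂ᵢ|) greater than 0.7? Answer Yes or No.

No

Convert percentages to proportions (divide by 100).
Σ|p₁ᵢ − p₂ᵢ| = 0.17 + 0.04 + 0.52 + 0.01 + 0.00 + 0.03 + 0.27 = 1.04
D = 1 − ½ × 1.04 = 1 − 0.520 = 0.4800
D = 0.4800 < 0.7 → No.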